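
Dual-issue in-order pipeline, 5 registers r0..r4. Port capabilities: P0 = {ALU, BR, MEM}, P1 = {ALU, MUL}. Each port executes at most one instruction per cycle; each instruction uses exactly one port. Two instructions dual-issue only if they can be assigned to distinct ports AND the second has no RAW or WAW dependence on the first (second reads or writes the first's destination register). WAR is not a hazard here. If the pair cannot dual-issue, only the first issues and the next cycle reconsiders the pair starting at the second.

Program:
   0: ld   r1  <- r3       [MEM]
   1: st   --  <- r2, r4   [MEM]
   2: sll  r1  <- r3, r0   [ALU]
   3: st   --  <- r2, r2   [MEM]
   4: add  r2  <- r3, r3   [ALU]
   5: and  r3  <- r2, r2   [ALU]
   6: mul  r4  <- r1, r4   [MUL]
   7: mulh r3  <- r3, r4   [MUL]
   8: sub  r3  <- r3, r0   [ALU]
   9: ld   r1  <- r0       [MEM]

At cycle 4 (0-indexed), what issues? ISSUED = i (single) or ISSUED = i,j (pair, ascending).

ISSUED = 7

  cy0 -> i0 (ld.MEM) no-port MEM/MEM
  cy1 -> i1+i2 (st.MEM/sll.ALU) 2-wide
  cy2 -> i3+i4 (st.MEM/add.ALU) 2-wide
  cy3 -> i5+i6 (and.ALU/mul.MUL) 2-wide
  cy4 -> i7 (mulh.MUL) RAW+WAW r3
  cy5 -> i8+i9 (sub.ALU/ld.MEM) 2-wide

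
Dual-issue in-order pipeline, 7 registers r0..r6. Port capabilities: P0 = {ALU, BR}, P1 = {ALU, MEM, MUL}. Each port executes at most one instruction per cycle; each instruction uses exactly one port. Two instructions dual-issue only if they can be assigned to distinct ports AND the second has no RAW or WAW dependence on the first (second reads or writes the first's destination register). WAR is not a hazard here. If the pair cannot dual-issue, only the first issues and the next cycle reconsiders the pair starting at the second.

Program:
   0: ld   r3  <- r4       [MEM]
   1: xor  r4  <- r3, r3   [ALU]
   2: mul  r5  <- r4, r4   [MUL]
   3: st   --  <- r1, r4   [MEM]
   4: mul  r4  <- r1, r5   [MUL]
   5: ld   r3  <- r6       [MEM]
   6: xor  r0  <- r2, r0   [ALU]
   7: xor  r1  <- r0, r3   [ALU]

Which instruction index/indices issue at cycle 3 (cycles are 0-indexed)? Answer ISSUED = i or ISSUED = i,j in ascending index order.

c0: i0 ld.MEM  RAW r3
c1: i1 xor.ALU  RAW r4
c2: i2 mul.MUL  no-port MUL/MEM
c3: i3 st.MEM  no-port MEM/MUL
c4: i4 mul.MUL  no-port MUL/MEM
c5: i5&i6 ld.MEM;xor.ALU  pair
c6: i7 xor.ALU  tail

ISSUED = 3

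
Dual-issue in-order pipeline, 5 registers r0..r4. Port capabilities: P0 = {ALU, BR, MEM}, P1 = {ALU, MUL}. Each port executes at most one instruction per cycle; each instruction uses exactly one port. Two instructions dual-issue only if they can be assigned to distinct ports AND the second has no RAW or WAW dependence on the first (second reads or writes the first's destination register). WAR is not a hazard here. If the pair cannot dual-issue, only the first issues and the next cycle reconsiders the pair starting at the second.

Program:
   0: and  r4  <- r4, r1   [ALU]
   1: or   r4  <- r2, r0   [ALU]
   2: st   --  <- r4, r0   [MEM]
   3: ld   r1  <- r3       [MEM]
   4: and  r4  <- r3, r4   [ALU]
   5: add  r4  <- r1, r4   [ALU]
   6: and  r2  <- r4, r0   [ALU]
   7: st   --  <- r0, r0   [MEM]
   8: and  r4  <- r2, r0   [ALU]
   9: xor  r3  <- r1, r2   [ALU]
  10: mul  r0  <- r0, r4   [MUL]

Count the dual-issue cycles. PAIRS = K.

0. and @i0  | WAW r4
1. or @i1  | RAW r4
2. st @i2  | no-port MEM/MEM
3. ld;and @i3+i4  | pair
4. add @i5  | RAW r4
5. and;st @i6+i7  | pair
6. and;xor @i8+i9  | pair
7. mul @i10  | tail

PAIRS = 3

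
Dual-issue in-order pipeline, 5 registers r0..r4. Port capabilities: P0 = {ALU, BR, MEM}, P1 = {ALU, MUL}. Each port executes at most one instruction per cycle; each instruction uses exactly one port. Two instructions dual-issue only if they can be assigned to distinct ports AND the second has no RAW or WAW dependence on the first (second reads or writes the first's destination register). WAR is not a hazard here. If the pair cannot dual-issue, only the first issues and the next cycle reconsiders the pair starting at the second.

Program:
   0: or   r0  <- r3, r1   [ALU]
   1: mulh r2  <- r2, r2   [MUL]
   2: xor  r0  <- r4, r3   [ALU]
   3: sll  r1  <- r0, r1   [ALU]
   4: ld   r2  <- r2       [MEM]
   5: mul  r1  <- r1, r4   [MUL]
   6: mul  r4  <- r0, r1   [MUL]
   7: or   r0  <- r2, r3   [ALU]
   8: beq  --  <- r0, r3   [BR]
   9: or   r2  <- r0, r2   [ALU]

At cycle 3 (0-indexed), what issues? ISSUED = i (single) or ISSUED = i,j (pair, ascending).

ISSUED = 5

#0 head=0: or.ALU/mulh.MUL i0/i1 dual
#1 head=2: xor.ALU i2 RAW r0
#2 head=3: sll.ALU/ld.MEM i3/i4 dual
#3 head=5: mul.MUL i5 no-port MUL/MUL
#4 head=6: mul.MUL/or.ALU i6/i7 dual
#5 head=8: beq.BR/or.ALU i8/i9 dual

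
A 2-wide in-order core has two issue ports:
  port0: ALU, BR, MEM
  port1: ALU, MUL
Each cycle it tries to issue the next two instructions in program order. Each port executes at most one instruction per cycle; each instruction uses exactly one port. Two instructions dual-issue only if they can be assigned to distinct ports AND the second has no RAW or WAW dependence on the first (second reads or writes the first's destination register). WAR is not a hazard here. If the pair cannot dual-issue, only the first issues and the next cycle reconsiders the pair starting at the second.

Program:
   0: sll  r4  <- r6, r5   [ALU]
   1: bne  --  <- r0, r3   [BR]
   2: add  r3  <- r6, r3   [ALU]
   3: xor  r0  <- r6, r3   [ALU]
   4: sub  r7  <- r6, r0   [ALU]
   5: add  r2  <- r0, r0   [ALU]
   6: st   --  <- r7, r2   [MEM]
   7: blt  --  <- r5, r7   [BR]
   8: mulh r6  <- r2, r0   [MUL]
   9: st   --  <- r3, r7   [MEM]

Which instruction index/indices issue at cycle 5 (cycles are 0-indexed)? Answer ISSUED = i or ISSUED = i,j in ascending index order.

ISSUED = 7,8

c0: i0,i1 sll.ALU+bne.BR  2-wide
c1: i2 add.ALU  RAW r3
c2: i3 xor.ALU  RAW r0
c3: i4,i5 sub.ALU+add.ALU  2-wide
c4: i6 st.MEM  no-port MEM/BR
c5: i7,i8 blt.BR+mulh.MUL  2-wide
c6: i9 st.MEM  tail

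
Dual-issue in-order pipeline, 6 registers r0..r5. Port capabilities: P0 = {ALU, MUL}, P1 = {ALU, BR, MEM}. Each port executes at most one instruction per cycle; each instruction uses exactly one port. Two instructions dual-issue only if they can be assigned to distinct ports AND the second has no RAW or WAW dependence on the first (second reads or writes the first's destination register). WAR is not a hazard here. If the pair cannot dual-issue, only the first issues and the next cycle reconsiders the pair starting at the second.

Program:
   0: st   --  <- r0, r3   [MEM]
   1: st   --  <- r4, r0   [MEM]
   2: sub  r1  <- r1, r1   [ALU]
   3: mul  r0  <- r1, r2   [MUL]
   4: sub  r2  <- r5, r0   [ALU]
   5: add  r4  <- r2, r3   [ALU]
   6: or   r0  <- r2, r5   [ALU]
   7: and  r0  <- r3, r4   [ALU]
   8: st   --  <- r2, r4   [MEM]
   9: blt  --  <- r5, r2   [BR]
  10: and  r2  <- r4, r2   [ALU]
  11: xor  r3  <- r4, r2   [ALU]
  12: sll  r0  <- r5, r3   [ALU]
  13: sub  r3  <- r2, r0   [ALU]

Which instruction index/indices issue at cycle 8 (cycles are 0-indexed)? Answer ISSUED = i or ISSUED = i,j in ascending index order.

ISSUED = 12

0. st @i0  | no-port MEM/MEM
1. st+sub @i1&i2  | pair
2. mul @i3  | RAW r0
3. sub @i4  | RAW r2
4. add+or @i5&i6  | pair
5. and+st @i7&i8  | pair
6. blt+and @i9&i10  | pair
7. xor @i11  | RAW r3
8. sll @i12  | RAW r0
9. sub @i13  | tail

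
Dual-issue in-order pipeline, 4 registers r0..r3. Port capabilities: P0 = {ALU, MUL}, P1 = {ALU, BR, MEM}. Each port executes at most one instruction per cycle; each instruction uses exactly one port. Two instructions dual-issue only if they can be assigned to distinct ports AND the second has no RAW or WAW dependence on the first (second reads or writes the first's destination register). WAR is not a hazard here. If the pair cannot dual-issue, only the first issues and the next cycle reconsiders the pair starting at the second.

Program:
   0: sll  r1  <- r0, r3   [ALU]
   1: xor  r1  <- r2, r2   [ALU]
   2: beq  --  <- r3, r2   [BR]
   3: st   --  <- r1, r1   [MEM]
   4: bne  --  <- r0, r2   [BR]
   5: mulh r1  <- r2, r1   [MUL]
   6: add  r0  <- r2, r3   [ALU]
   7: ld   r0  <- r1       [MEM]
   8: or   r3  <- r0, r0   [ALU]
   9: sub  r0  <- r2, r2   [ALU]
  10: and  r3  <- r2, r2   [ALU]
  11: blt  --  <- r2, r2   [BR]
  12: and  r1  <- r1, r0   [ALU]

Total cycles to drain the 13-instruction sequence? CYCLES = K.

t=0 i0:sll ; WAW r1
t=1 i1,i2:xor beq ; 2-wide
t=2 i3:st ; no-port MEM/BR
t=3 i4,i5:bne mulh ; 2-wide
t=4 i6:add ; WAW r0
t=5 i7:ld ; RAW r0
t=6 i8,i9:or sub ; 2-wide
t=7 i10,i11:and blt ; 2-wide
t=8 i12:and ; tail

CYCLES = 9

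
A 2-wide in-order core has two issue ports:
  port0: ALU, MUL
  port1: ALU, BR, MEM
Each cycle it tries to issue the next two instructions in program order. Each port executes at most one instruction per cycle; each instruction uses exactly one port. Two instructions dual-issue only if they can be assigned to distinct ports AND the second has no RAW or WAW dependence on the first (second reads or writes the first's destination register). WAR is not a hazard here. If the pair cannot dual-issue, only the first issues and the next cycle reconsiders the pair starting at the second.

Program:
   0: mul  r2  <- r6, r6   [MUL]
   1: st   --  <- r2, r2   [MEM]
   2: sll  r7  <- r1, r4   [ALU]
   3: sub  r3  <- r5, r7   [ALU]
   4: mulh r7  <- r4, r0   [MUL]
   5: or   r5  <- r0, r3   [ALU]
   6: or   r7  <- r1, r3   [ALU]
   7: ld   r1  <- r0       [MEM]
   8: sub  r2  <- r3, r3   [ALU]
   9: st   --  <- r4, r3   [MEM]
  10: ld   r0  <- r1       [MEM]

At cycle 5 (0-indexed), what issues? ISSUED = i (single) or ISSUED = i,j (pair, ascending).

c0: i0 mul  RAW r2
c1: i1&i2 st+sll  dual
c2: i3&i4 sub+mulh  dual
c3: i5&i6 or+or  dual
c4: i7&i8 ld+sub  dual
c5: i9 st  no-port MEM/MEM
c6: i10 ld  tail

ISSUED = 9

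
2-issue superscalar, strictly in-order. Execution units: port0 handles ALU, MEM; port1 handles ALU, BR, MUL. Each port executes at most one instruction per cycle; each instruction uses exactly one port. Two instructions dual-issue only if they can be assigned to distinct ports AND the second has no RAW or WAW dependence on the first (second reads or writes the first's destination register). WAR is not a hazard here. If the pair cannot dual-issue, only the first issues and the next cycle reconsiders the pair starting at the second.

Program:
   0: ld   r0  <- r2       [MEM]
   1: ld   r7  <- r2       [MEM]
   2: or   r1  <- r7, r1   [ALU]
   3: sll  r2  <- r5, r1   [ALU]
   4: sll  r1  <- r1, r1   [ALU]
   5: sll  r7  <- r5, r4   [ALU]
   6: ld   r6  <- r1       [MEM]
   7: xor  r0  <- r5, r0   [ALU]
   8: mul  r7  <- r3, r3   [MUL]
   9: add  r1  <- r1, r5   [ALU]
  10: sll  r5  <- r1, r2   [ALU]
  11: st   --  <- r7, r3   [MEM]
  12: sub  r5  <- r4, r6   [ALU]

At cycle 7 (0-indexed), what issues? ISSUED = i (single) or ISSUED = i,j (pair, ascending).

0. ld.MEM @i0  | no-port MEM/MEM
1. ld.MEM @i1  | RAW r7
2. or.ALU @i2  | RAW r1
3. sll.ALU+sll.ALU @i3/i4  | 2-wide
4. sll.ALU+ld.MEM @i5/i6  | 2-wide
5. xor.ALU+mul.MUL @i7/i8  | 2-wide
6. add.ALU @i9  | RAW r1
7. sll.ALU+st.MEM @i10/i11  | 2-wide
8. sub.ALU @i12  | tail

ISSUED = 10,11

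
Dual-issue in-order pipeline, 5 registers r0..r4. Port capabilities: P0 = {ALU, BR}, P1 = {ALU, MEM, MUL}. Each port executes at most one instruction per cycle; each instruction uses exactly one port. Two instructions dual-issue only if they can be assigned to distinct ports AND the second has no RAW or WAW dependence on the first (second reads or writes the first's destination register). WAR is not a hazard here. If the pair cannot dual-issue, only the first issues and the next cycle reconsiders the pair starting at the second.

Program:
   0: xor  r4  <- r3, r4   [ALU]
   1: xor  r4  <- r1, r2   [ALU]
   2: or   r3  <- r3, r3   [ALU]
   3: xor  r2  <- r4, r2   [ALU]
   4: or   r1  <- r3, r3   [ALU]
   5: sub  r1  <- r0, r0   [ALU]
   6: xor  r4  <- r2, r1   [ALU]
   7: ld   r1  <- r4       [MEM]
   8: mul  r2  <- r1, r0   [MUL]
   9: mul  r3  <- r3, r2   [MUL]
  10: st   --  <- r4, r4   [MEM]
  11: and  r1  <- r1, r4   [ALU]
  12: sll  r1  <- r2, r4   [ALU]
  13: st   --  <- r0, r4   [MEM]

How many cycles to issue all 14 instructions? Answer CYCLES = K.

c0: i0 xor.ALU  WAW r4
c1: i1/i2 xor.ALU;or.ALU  2-wide
c2: i3/i4 xor.ALU;or.ALU  2-wide
c3: i5 sub.ALU  RAW r1
c4: i6 xor.ALU  RAW r4
c5: i7 ld.MEM  no-port MEM/MUL
c6: i8 mul.MUL  no-port MUL/MUL
c7: i9 mul.MUL  no-port MUL/MEM
c8: i10/i11 st.MEM;and.ALU  2-wide
c9: i12/i13 sll.ALU;st.MEM  2-wide

CYCLES = 10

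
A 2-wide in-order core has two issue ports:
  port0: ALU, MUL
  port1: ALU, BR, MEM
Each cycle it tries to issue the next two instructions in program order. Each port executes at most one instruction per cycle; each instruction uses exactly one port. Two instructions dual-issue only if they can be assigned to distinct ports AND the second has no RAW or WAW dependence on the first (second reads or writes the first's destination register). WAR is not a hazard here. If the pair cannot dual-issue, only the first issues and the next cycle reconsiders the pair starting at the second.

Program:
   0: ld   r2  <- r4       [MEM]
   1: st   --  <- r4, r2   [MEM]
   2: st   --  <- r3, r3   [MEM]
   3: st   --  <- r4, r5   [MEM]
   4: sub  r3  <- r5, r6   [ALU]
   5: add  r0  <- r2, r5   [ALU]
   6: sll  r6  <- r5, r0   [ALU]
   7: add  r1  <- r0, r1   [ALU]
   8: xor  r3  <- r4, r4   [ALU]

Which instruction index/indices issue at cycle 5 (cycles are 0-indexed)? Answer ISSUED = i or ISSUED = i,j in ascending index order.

ISSUED = 6,7

c0: i0 ld  no-port MEM/MEM
c1: i1 st  no-port MEM/MEM
c2: i2 st  no-port MEM/MEM
c3: i3&i4 st+sub  dual
c4: i5 add  RAW r0
c5: i6&i7 sll+add  dual
c6: i8 xor  tail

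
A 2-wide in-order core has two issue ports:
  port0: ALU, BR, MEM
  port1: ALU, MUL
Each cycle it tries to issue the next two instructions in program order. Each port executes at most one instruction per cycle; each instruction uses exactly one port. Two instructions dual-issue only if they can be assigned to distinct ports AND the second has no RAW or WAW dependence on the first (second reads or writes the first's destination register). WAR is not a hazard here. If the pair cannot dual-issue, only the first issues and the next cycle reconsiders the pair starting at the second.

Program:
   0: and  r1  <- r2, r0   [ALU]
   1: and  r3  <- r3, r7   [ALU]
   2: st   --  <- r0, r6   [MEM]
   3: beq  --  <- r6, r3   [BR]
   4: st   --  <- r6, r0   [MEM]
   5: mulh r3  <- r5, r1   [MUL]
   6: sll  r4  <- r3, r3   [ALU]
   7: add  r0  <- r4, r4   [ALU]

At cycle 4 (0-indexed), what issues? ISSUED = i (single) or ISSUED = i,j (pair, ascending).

ISSUED = 6

[0] i0,i1  and;and  -- dual
[1] i2  st  -- no-port MEM/BR
[2] i3  beq  -- no-port BR/MEM
[3] i4,i5  st;mulh  -- dual
[4] i6  sll  -- RAW r4
[5] i7  add  -- tail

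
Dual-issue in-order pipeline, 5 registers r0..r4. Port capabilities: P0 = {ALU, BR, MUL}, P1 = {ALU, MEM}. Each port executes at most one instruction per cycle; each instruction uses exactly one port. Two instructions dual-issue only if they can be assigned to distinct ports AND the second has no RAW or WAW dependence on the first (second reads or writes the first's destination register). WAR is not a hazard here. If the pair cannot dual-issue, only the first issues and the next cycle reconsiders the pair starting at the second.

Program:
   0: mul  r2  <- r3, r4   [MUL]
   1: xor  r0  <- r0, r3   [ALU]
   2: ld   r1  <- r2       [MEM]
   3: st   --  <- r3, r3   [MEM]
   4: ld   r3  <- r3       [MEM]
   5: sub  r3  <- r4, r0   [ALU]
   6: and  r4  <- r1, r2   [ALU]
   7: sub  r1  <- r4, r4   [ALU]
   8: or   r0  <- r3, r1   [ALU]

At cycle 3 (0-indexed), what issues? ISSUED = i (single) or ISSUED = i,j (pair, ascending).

ISSUED = 4

c0: i0+i1 mul.MUL/xor.ALU  dual
c1: i2 ld.MEM  no-port MEM/MEM
c2: i3 st.MEM  no-port MEM/MEM
c3: i4 ld.MEM  WAW r3
c4: i5+i6 sub.ALU/and.ALU  dual
c5: i7 sub.ALU  RAW r1
c6: i8 or.ALU  tail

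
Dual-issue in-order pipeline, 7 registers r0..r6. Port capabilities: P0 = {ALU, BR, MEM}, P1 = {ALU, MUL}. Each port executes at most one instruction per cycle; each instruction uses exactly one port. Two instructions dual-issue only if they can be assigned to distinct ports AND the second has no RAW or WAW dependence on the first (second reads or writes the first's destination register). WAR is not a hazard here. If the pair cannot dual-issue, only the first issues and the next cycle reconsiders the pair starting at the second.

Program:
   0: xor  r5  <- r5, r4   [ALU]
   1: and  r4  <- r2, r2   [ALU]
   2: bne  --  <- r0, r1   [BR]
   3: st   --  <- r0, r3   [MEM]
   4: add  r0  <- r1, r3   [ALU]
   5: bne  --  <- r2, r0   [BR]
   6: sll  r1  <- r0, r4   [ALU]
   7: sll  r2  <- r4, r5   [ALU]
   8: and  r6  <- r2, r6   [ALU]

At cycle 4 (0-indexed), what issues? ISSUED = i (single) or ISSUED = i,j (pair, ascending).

ISSUED = 7

t=0 i0/i1:xor.ALU+and.ALU ; pair
t=1 i2:bne.BR ; no-port BR/MEM
t=2 i3/i4:st.MEM+add.ALU ; pair
t=3 i5/i6:bne.BR+sll.ALU ; pair
t=4 i7:sll.ALU ; RAW r2
t=5 i8:and.ALU ; tail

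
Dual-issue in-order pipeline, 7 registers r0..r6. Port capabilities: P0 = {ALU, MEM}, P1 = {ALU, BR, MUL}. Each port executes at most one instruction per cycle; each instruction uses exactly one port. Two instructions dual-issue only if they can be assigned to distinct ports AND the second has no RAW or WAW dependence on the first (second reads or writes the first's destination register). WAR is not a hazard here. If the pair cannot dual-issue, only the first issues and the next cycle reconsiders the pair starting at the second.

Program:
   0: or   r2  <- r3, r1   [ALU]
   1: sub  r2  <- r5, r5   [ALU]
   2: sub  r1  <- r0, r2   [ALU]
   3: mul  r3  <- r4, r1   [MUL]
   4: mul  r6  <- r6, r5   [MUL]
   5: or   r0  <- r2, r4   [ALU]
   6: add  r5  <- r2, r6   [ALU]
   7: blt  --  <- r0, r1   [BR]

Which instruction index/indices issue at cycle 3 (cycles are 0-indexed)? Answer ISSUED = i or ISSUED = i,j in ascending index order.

0. or.ALU @i0  | WAW r2
1. sub.ALU @i1  | RAW r2
2. sub.ALU @i2  | RAW r1
3. mul.MUL @i3  | no-port MUL/MUL
4. mul.MUL+or.ALU @i4/i5  | 2-wide
5. add.ALU+blt.BR @i6/i7  | 2-wide

ISSUED = 3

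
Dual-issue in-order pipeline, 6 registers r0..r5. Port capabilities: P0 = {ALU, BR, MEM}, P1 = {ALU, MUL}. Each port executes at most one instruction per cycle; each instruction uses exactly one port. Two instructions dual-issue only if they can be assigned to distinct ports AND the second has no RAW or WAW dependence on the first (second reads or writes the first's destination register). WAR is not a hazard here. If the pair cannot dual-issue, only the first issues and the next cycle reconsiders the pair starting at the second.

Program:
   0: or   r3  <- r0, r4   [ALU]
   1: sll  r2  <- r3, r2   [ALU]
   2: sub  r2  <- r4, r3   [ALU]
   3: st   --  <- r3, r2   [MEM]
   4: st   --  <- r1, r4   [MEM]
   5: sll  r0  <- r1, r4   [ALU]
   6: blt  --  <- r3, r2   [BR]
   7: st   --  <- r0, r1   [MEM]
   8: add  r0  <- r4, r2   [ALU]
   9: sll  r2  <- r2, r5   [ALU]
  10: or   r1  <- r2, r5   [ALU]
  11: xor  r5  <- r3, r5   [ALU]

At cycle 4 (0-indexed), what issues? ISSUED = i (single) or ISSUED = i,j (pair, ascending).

ISSUED = 4,5

  cy0 -> i0 (or) RAW r3
  cy1 -> i1 (sll) WAW r2
  cy2 -> i2 (sub) RAW r2
  cy3 -> i3 (st) no-port MEM/MEM
  cy4 -> i4+i5 (st/sll) dual
  cy5 -> i6 (blt) no-port BR/MEM
  cy6 -> i7+i8 (st/add) dual
  cy7 -> i9 (sll) RAW r2
  cy8 -> i10+i11 (or/xor) dual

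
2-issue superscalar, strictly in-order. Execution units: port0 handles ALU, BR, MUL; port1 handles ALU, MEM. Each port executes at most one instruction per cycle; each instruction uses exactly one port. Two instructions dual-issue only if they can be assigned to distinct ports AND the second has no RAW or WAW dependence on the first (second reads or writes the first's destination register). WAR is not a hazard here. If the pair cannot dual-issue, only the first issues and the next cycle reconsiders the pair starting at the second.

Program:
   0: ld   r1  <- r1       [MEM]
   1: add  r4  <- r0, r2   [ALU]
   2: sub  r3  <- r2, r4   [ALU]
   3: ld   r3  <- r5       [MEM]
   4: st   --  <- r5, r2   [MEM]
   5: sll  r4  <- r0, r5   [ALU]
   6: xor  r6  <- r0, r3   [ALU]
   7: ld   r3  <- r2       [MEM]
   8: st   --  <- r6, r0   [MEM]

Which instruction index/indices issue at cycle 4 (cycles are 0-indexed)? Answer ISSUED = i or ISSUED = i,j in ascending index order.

  cy0 -> i0&i1 (ld add) 2-wide
  cy1 -> i2 (sub) WAW r3
  cy2 -> i3 (ld) no-port MEM/MEM
  cy3 -> i4&i5 (st sll) 2-wide
  cy4 -> i6&i7 (xor ld) 2-wide
  cy5 -> i8 (st) tail

ISSUED = 6,7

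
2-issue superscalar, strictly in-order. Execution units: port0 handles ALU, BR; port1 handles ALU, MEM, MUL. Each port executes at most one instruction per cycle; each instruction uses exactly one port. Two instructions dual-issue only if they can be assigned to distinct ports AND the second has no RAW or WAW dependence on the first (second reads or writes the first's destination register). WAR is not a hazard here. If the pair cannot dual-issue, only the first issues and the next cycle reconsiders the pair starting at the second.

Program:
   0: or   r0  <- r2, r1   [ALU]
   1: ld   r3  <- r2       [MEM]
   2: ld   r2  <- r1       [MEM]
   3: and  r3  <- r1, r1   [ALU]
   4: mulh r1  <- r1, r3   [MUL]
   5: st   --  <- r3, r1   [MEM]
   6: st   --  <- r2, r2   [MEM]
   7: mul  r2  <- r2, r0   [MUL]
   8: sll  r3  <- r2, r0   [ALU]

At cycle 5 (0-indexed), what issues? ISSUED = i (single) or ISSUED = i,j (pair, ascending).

ISSUED = 7

0. or.ALU/ld.MEM @i0/i1  | 2-wide
1. ld.MEM/and.ALU @i2/i3  | 2-wide
2. mulh.MUL @i4  | no-port MUL/MEM
3. st.MEM @i5  | no-port MEM/MEM
4. st.MEM @i6  | no-port MEM/MUL
5. mul.MUL @i7  | RAW r2
6. sll.ALU @i8  | tail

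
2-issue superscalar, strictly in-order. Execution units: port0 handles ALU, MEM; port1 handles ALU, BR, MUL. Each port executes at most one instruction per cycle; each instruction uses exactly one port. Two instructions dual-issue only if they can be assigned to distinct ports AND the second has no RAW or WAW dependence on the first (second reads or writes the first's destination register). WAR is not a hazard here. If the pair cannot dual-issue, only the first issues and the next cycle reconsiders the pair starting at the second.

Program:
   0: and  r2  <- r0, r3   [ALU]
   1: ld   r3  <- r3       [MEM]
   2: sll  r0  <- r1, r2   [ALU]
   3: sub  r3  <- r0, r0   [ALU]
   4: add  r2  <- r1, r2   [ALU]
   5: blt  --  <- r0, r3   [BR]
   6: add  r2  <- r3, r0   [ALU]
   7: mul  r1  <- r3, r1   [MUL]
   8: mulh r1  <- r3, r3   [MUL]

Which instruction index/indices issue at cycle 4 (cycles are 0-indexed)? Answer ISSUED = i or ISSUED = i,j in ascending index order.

[0] i0,i1  and.ALU/ld.MEM  -- dual
[1] i2  sll.ALU  -- RAW r0
[2] i3,i4  sub.ALU/add.ALU  -- dual
[3] i5,i6  blt.BR/add.ALU  -- dual
[4] i7  mul.MUL  -- no-port MUL/MUL
[5] i8  mulh.MUL  -- tail

ISSUED = 7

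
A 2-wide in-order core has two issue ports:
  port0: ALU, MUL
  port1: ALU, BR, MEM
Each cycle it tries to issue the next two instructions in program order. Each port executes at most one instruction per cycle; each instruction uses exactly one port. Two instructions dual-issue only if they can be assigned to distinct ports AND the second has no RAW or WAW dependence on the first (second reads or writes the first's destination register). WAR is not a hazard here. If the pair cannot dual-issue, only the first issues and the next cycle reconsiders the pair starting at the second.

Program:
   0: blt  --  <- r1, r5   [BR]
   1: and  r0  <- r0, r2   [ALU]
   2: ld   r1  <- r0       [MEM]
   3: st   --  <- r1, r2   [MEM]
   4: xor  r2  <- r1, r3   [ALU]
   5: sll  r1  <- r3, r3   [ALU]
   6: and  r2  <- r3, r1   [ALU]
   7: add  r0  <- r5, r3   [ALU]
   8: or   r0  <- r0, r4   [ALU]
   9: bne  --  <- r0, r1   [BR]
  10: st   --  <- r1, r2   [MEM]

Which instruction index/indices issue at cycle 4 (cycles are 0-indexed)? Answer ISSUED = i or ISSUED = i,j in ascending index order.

c0: i0&i1 blt.BR/and.ALU  dual
c1: i2 ld.MEM  no-port MEM/MEM
c2: i3&i4 st.MEM/xor.ALU  dual
c3: i5 sll.ALU  RAW r1
c4: i6&i7 and.ALU/add.ALU  dual
c5: i8 or.ALU  RAW r0
c6: i9 bne.BR  no-port BR/MEM
c7: i10 st.MEM  tail

ISSUED = 6,7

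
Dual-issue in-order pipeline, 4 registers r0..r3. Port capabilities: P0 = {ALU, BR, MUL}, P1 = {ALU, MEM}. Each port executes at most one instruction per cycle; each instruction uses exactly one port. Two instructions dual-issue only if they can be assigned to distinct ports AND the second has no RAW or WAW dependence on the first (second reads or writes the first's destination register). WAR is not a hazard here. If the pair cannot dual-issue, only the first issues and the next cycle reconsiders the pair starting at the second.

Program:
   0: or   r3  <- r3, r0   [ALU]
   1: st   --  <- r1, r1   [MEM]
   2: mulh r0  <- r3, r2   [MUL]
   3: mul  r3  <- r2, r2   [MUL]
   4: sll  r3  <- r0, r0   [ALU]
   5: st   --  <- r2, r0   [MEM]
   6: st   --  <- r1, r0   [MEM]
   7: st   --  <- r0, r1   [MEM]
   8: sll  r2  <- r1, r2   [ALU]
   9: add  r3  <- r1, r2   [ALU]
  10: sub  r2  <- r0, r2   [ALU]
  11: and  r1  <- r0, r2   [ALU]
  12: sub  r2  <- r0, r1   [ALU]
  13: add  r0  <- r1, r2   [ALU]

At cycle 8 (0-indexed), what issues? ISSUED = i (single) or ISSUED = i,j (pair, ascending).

ISSUED = 12

t=0 i0,i1:or.ALU+st.MEM ; dual
t=1 i2:mulh.MUL ; no-port MUL/MUL
t=2 i3:mul.MUL ; WAW r3
t=3 i4,i5:sll.ALU+st.MEM ; dual
t=4 i6:st.MEM ; no-port MEM/MEM
t=5 i7,i8:st.MEM+sll.ALU ; dual
t=6 i9,i10:add.ALU+sub.ALU ; dual
t=7 i11:and.ALU ; RAW r1
t=8 i12:sub.ALU ; RAW r2
t=9 i13:add.ALU ; tail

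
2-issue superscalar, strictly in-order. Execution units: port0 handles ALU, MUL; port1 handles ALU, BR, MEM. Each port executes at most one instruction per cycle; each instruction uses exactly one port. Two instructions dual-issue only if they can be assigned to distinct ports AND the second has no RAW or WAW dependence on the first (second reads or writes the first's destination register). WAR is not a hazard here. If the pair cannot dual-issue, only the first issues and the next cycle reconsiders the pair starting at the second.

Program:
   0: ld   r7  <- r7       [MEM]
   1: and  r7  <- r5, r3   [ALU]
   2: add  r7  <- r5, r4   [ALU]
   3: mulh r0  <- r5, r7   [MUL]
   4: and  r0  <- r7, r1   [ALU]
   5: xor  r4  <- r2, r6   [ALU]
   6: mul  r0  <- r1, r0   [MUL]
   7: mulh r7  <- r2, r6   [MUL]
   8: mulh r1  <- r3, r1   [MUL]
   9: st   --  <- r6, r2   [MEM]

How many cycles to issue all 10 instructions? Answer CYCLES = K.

CYCLES = 8

c0: i0 ld.MEM  WAW r7
c1: i1 and.ALU  WAW r7
c2: i2 add.ALU  RAW r7
c3: i3 mulh.MUL  WAW r0
c4: i4&i5 and.ALU/xor.ALU  2-wide
c5: i6 mul.MUL  no-port MUL/MUL
c6: i7 mulh.MUL  no-port MUL/MUL
c7: i8&i9 mulh.MUL/st.MEM  2-wide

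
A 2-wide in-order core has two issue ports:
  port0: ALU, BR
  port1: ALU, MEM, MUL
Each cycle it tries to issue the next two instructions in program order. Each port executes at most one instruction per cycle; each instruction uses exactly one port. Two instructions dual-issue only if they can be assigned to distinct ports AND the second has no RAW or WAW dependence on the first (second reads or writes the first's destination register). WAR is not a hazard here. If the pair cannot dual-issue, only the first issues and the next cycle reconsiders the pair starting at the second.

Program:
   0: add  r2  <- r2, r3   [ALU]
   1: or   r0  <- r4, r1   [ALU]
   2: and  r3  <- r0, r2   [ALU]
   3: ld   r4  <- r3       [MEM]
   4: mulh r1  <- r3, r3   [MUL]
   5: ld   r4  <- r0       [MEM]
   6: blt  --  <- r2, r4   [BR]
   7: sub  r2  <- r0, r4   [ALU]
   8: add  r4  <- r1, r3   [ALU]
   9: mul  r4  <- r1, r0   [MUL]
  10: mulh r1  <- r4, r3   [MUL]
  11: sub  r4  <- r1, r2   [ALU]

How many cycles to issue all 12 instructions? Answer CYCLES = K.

  cy0 -> i0/i1 (add.ALU/or.ALU) dual
  cy1 -> i2 (and.ALU) RAW r3
  cy2 -> i3 (ld.MEM) no-port MEM/MUL
  cy3 -> i4 (mulh.MUL) no-port MUL/MEM
  cy4 -> i5 (ld.MEM) RAW r4
  cy5 -> i6/i7 (blt.BR/sub.ALU) dual
  cy6 -> i8 (add.ALU) WAW r4
  cy7 -> i9 (mul.MUL) no-port MUL/MUL
  cy8 -> i10 (mulh.MUL) RAW r1
  cy9 -> i11 (sub.ALU) tail

CYCLES = 10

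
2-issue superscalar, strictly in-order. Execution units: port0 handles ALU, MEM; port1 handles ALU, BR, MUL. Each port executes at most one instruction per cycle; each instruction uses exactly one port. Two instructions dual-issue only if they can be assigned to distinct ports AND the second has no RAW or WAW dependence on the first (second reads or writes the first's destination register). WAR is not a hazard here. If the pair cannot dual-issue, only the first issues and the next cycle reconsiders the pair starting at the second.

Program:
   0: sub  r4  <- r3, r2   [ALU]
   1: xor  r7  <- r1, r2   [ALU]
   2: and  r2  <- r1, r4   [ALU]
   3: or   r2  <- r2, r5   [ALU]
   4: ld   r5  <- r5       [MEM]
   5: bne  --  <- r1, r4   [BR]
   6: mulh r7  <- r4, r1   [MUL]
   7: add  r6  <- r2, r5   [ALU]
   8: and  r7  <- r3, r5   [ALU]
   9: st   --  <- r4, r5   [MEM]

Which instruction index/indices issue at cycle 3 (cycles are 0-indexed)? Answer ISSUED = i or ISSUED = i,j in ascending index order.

ISSUED = 5

0. sub.ALU xor.ALU @i0,i1  | dual
1. and.ALU @i2  | RAW+WAW r2
2. or.ALU ld.MEM @i3,i4  | dual
3. bne.BR @i5  | no-port BR/MUL
4. mulh.MUL add.ALU @i6,i7  | dual
5. and.ALU st.MEM @i8,i9  | dual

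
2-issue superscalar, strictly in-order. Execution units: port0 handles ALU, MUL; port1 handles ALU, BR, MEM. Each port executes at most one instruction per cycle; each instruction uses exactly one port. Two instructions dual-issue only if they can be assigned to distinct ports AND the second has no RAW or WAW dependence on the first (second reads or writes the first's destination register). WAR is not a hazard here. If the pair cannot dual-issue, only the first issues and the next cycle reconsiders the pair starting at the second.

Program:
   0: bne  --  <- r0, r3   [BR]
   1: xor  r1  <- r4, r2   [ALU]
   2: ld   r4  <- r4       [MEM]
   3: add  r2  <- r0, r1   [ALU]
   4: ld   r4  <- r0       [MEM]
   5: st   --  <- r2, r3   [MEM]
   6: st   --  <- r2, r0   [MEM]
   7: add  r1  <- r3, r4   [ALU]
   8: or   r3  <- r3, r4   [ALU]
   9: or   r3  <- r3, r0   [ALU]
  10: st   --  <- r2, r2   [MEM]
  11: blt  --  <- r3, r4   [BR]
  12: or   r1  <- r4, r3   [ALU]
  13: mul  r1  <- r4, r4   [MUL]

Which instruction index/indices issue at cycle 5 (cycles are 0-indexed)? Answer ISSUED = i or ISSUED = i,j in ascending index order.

0. bne+xor @i0&i1  | pair
1. ld+add @i2&i3  | pair
2. ld @i4  | no-port MEM/MEM
3. st @i5  | no-port MEM/MEM
4. st+add @i6&i7  | pair
5. or @i8  | RAW+WAW r3
6. or+st @i9&i10  | pair
7. blt+or @i11&i12  | pair
8. mul @i13  | tail

ISSUED = 8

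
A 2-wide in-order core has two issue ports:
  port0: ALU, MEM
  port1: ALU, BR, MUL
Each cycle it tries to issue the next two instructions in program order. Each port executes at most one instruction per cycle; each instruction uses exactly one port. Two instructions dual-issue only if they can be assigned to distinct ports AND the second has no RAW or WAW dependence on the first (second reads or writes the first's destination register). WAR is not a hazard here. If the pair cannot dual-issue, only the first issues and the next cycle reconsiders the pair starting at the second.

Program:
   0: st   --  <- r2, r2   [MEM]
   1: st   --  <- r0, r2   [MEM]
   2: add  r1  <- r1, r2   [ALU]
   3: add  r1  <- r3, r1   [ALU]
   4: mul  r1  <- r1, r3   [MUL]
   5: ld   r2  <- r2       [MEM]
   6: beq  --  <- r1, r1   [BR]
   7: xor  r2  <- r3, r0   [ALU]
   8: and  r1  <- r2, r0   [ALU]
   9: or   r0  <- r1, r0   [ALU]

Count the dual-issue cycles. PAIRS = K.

  cy0 -> i0 (st) no-port MEM/MEM
  cy1 -> i1/i2 (st;add) dual
  cy2 -> i3 (add) RAW+WAW r1
  cy3 -> i4/i5 (mul;ld) dual
  cy4 -> i6/i7 (beq;xor) dual
  cy5 -> i8 (and) RAW r1
  cy6 -> i9 (or) tail

PAIRS = 3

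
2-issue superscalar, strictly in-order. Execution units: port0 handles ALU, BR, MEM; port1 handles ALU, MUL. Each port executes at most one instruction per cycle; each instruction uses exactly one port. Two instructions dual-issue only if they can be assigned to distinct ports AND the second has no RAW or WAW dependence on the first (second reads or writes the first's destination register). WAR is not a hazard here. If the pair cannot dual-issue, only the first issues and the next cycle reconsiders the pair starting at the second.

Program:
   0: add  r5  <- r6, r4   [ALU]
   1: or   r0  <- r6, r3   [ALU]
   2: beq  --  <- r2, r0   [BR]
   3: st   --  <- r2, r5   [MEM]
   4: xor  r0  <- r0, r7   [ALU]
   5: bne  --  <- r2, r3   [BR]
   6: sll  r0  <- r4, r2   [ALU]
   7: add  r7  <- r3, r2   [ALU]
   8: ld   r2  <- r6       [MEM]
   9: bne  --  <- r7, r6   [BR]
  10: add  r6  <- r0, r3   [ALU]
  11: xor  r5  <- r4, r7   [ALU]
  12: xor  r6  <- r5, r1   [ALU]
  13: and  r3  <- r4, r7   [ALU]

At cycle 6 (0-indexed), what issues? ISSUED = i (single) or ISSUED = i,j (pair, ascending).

ISSUED = 11

#0 head=0: add+or i0&i1 dual
#1 head=2: beq i2 no-port BR/MEM
#2 head=3: st+xor i3&i4 dual
#3 head=5: bne+sll i5&i6 dual
#4 head=7: add+ld i7&i8 dual
#5 head=9: bne+add i9&i10 dual
#6 head=11: xor i11 RAW r5
#7 head=12: xor+and i12&i13 dual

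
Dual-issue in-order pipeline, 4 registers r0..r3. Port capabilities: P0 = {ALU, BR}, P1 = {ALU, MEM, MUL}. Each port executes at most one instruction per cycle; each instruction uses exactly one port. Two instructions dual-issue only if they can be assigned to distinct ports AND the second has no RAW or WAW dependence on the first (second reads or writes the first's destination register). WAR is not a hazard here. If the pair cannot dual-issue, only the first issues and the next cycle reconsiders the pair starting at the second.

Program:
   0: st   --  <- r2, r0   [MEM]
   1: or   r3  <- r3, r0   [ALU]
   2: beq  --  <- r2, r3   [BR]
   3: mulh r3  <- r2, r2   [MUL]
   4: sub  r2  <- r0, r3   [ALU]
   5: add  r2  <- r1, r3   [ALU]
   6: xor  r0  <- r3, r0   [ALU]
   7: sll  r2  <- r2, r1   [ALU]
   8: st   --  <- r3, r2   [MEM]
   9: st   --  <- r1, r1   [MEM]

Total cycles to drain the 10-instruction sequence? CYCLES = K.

0. st.MEM+or.ALU @i0&i1  | dual
1. beq.BR+mulh.MUL @i2&i3  | dual
2. sub.ALU @i4  | WAW r2
3. add.ALU+xor.ALU @i5&i6  | dual
4. sll.ALU @i7  | RAW r2
5. st.MEM @i8  | no-port MEM/MEM
6. st.MEM @i9  | tail

CYCLES = 7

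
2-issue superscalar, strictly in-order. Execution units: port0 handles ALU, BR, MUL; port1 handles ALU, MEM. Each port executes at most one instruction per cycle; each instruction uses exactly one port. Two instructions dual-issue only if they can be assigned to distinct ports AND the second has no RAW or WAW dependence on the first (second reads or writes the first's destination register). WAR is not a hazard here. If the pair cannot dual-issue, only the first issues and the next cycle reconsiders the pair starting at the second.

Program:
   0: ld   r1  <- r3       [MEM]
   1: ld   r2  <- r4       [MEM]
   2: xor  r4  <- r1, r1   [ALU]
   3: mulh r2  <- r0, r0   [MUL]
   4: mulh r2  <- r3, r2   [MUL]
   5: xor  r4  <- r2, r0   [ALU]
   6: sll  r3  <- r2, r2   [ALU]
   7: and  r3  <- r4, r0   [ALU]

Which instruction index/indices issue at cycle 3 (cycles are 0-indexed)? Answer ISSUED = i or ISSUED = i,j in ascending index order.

ISSUED = 4

0. ld.MEM @i0  | no-port MEM/MEM
1. ld.MEM/xor.ALU @i1/i2  | pair
2. mulh.MUL @i3  | no-port MUL/MUL
3. mulh.MUL @i4  | RAW r2
4. xor.ALU/sll.ALU @i5/i6  | pair
5. and.ALU @i7  | tail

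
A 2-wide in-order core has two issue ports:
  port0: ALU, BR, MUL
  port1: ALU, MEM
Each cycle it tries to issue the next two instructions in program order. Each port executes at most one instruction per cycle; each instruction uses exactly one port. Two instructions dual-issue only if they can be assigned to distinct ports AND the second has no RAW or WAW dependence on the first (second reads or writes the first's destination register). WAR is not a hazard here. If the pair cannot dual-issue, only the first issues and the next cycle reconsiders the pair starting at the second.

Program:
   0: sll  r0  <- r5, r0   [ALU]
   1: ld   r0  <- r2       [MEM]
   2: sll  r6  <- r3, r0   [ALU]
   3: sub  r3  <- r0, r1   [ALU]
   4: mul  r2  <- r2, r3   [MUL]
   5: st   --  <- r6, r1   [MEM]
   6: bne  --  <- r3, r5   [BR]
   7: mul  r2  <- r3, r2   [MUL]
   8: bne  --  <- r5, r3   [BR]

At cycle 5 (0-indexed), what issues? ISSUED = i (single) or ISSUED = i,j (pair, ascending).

ISSUED = 7

t=0 i0:sll ; WAW r0
t=1 i1:ld ; RAW r0
t=2 i2,i3:sll/sub ; dual
t=3 i4,i5:mul/st ; dual
t=4 i6:bne ; no-port BR/MUL
t=5 i7:mul ; no-port MUL/BR
t=6 i8:bne ; tail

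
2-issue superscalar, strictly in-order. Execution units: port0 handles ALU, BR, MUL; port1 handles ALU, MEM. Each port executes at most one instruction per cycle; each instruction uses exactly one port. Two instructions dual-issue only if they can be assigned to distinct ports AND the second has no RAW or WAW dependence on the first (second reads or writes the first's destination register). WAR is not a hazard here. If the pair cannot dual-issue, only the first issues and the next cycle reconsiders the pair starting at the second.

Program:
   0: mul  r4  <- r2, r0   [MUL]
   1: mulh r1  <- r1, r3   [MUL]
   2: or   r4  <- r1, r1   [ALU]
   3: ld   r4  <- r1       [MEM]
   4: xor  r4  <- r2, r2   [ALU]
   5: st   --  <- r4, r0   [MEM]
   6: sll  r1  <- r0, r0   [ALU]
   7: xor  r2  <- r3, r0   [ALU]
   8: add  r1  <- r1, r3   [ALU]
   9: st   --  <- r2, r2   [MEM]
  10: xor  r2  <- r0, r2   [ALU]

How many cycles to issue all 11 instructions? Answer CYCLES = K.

[0] i0  mul.MUL  -- no-port MUL/MUL
[1] i1  mulh.MUL  -- RAW r1
[2] i2  or.ALU  -- WAW r4
[3] i3  ld.MEM  -- WAW r4
[4] i4  xor.ALU  -- RAW r4
[5] i5,i6  st.MEM/sll.ALU  -- 2-wide
[6] i7,i8  xor.ALU/add.ALU  -- 2-wide
[7] i9,i10  st.MEM/xor.ALU  -- 2-wide

CYCLES = 8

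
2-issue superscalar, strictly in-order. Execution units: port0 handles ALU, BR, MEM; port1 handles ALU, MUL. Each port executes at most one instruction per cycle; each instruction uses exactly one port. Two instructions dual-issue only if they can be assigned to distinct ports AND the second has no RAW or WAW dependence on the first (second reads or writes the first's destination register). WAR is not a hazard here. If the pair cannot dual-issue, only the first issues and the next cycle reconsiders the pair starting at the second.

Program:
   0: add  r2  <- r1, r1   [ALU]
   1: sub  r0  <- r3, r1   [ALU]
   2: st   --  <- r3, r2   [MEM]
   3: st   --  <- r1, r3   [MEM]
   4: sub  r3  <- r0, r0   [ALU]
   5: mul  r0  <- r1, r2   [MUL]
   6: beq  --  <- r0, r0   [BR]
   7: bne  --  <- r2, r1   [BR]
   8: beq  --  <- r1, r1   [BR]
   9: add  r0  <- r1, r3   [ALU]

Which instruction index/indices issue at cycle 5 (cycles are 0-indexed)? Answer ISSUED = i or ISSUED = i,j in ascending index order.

ISSUED = 7

c0: i0+i1 add.ALU sub.ALU  dual
c1: i2 st.MEM  no-port MEM/MEM
c2: i3+i4 st.MEM sub.ALU  dual
c3: i5 mul.MUL  RAW r0
c4: i6 beq.BR  no-port BR/BR
c5: i7 bne.BR  no-port BR/BR
c6: i8+i9 beq.BR add.ALU  dual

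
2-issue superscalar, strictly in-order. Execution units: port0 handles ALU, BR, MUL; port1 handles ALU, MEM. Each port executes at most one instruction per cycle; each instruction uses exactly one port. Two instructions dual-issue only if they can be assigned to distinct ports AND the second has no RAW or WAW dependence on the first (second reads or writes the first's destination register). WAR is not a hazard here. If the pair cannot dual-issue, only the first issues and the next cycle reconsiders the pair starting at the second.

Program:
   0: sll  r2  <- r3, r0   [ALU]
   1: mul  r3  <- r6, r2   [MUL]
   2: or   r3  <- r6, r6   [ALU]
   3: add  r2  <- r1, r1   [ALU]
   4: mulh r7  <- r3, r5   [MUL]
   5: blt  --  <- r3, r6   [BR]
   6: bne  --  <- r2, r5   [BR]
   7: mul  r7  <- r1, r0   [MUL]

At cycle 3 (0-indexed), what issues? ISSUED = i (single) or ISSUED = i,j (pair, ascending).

ISSUED = 4

  cy0 -> i0 (sll.ALU) RAW r2
  cy1 -> i1 (mul.MUL) WAW r3
  cy2 -> i2+i3 (or.ALU add.ALU) dual
  cy3 -> i4 (mulh.MUL) no-port MUL/BR
  cy4 -> i5 (blt.BR) no-port BR/BR
  cy5 -> i6 (bne.BR) no-port BR/MUL
  cy6 -> i7 (mul.MUL) tail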